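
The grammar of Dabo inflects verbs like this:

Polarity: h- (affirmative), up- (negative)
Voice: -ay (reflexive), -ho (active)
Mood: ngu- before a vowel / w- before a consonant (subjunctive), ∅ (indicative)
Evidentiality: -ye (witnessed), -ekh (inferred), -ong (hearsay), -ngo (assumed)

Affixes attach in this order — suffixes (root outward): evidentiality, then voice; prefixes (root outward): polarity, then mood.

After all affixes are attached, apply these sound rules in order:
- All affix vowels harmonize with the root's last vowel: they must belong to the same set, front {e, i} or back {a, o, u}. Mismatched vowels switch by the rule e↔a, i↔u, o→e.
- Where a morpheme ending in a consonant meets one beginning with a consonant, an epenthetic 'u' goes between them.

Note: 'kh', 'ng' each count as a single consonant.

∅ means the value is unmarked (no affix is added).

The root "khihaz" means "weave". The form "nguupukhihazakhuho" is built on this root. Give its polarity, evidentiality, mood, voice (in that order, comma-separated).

Segment: ngu-up-khihaz-ekh-ho.
polarity: up- → negative.
evidentiality: -ekh → inferred.
mood: ngu/w- → subjunctive.
voice: -ho → active.

negative, inferred, subjunctive, active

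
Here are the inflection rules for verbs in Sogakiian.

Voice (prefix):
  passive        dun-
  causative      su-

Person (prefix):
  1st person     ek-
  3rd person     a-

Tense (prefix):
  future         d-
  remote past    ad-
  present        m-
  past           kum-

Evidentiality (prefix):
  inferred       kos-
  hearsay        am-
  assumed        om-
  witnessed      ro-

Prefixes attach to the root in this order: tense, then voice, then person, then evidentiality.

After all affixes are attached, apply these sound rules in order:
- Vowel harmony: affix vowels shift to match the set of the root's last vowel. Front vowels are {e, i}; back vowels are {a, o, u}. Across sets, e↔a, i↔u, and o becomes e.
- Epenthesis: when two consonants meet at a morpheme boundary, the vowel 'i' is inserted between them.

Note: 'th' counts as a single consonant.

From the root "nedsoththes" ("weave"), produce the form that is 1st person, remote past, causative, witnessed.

reekisiedinedsoththes

Attach tense remote past ad- → adnedsoththes.
Attach voice causative su- → suadnedsoththes.
Attach person 1st person ek- → eksuadnedsoththes.
Attach evidentiality witnessed ro- → roeksuadnedsoththes.
Apply vowel harmony: roeksuadnedsoththes → reeksiednedsoththes.
Apply epenthesis: reeksiednedsoththes → reekisiedinedsoththes.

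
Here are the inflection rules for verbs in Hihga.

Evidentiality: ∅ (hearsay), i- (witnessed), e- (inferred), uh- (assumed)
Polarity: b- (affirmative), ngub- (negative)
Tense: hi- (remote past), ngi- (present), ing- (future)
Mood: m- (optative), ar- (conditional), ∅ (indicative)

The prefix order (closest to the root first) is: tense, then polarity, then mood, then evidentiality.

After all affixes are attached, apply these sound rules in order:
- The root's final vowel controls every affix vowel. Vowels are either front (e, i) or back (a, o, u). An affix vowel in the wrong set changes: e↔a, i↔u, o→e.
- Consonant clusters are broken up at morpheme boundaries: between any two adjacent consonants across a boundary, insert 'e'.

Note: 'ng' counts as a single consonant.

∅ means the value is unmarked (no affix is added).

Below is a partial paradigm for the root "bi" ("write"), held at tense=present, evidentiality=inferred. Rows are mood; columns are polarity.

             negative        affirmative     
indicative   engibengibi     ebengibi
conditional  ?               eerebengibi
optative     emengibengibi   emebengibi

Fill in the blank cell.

eerengibengibi

Attach tense present ngi- → ngibi.
Attach polarity negative ngub- → ngubngibi.
Attach mood conditional ar- → arngubngibi.
Attach evidentiality inferred e- → earngubngibi.
Apply vowel harmony: earngubngibi → eerngibngibi.
Apply epenthesis: eerngibngibi → eerengibengibi.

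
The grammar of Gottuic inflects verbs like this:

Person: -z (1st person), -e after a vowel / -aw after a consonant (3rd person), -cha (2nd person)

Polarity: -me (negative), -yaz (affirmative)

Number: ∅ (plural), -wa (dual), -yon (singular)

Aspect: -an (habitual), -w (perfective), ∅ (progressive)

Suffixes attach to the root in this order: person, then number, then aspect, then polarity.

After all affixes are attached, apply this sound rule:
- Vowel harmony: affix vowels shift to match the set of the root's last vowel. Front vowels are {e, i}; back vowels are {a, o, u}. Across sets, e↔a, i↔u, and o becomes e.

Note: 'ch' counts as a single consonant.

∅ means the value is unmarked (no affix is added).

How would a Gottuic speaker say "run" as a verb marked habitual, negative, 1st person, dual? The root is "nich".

nichzweenme

Attach person 1st person -z → nichz.
Attach number dual -wa → nichzwa.
Attach aspect habitual -an → nichzwaan.
Attach polarity negative -me → nichzwaanme.
Apply vowel harmony: nichzwaanme → nichzweenme.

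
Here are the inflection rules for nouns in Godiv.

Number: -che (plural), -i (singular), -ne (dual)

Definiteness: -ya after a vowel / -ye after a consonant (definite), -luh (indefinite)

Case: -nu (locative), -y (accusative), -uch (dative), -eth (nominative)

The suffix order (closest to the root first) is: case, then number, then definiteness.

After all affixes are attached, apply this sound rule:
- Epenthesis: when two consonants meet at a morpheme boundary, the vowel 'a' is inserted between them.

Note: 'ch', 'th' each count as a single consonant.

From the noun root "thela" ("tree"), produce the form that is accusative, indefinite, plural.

Attach case accusative -y → thelay.
Attach number plural -che → thelayche.
Attach definiteness indefinite -luh → thelaycheluh.
Apply epenthesis: thelaycheluh → thelayacheluh.

thelayacheluh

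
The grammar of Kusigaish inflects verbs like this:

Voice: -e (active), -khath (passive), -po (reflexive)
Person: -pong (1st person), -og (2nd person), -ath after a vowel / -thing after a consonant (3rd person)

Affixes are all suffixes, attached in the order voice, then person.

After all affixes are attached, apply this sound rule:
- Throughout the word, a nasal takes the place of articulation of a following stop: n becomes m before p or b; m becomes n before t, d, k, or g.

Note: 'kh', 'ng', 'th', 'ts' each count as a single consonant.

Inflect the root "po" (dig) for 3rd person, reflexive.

Attach voice reflexive -po → popo.
Attach person 3rd person -ath (after vowel 'o') → popoath.
Nasal assimilation: no change.

popoath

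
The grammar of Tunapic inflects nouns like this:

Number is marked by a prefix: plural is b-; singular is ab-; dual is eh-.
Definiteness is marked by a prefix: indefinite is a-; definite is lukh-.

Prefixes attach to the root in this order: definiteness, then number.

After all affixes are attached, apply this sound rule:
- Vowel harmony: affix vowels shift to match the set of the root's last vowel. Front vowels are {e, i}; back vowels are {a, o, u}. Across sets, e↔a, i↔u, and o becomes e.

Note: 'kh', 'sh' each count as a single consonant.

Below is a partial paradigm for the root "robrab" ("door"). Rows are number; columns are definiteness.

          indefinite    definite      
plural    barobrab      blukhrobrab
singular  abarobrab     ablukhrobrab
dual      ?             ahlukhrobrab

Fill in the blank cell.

Attach definiteness indefinite a- → arobrab.
Attach number dual eh- → eharobrab.
Apply vowel harmony: eharobrab → aharobrab.

aharobrab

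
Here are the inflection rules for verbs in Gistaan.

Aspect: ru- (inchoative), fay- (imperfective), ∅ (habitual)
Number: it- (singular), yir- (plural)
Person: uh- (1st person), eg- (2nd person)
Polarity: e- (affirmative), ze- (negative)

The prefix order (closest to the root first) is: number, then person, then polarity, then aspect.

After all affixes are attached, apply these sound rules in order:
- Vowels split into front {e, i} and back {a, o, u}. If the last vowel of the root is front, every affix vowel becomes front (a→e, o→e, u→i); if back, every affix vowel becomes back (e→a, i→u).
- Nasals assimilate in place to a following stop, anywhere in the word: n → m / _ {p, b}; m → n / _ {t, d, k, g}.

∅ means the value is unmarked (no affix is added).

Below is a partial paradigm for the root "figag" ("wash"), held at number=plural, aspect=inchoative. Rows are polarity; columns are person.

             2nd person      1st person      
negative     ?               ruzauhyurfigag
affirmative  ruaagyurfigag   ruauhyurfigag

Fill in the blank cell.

Attach number plural yir- → yirfigag.
Attach person 2nd person eg- → egyirfigag.
Attach polarity negative ze- → zeegyirfigag.
Attach aspect inchoative ru- → ruzeegyirfigag.
Apply vowel harmony: ruzeegyirfigag → ruzaagyurfigag.
Nasal assimilation: no change.

ruzaagyurfigag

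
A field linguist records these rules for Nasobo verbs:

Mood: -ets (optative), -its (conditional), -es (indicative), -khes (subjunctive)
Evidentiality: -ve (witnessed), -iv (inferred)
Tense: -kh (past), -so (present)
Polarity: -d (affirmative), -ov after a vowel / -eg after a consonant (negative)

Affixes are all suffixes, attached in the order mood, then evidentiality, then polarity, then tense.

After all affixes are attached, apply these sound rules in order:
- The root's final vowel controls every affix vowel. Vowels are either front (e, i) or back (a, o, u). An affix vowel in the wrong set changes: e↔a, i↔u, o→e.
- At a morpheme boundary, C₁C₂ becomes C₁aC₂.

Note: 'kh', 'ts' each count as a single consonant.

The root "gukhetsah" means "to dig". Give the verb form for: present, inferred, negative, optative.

Attach mood optative -ets → gukhetsahets.
Attach evidentiality inferred -iv → gukhetsahetsiv.
Attach polarity negative -eg (after consonant 'v') → gukhetsahetsiveg.
Attach tense present -so → gukhetsahetsivegso.
Apply vowel harmony: gukhetsahetsivegso → gukhetsahatsuvagso.
Apply epenthesis: gukhetsahatsuvagso → gukhetsahatsuvagaso.

gukhetsahatsuvagaso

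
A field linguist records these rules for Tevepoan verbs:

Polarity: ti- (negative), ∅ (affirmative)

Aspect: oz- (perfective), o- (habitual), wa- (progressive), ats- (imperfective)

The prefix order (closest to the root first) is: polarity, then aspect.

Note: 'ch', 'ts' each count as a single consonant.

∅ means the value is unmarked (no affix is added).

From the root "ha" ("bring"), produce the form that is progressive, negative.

watiha

Attach polarity negative ti- → tiha.
Attach aspect progressive wa- → watiha.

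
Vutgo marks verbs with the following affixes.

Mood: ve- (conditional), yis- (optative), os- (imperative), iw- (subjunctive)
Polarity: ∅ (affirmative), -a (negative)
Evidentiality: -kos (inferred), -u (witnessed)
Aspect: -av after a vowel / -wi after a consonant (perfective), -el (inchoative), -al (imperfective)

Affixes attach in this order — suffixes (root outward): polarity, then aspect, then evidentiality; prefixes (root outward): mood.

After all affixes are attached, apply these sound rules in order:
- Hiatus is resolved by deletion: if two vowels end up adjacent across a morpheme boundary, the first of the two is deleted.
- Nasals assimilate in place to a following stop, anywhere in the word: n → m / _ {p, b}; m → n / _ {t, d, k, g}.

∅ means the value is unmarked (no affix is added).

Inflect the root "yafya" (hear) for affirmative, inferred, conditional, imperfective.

veyafyalkos

polarity = affirmative: zero marking, form stays yafya.
Attach mood conditional ve- → veyafya.
Attach aspect imperfective -al → veyafyaal.
Attach evidentiality inferred -kos → veyafyaalkos.
Apply vowel deletion: veyafyaalkos → veyafyalkos.
Nasal assimilation: no change.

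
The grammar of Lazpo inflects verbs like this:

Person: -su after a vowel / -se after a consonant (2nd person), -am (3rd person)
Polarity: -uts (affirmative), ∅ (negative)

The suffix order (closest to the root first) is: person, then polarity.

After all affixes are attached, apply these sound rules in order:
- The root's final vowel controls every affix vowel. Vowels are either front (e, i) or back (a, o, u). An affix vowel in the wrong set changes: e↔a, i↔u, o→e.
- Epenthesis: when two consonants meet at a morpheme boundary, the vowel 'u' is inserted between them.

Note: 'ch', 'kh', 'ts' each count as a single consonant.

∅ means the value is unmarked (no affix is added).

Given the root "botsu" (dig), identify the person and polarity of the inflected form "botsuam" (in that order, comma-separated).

3rd person, negative

Segment: botsu-am.
person: -am → 3rd person.
polarity: ∅ → negative.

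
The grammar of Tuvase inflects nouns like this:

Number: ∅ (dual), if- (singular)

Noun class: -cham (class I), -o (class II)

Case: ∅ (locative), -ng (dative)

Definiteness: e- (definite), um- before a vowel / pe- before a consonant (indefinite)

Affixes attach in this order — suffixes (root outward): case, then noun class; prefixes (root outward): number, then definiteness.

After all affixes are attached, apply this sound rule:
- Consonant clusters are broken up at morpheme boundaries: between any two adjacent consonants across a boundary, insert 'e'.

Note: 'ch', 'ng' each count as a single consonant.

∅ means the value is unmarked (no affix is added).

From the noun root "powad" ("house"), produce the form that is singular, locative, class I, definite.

eifepowadecham

Attach number singular if- → ifpowad.
case = locative: zero marking, form stays ifpowad.
Attach definiteness definite e- → eifpowad.
Attach noun class class I -cham → eifpowadcham.
Apply epenthesis: eifpowadcham → eifepowadecham.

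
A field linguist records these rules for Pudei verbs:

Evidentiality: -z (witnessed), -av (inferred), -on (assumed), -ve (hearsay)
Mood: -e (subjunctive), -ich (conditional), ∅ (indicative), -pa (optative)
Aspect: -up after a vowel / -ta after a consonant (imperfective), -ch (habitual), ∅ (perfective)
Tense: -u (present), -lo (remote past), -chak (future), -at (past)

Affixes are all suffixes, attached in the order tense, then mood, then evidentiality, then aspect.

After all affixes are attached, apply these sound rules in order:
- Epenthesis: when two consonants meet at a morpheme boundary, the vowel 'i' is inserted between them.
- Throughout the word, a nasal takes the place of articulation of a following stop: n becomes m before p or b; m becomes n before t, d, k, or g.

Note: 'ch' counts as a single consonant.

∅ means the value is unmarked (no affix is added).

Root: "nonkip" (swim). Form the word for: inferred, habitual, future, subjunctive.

Attach tense future -chak → nonkipchak.
Attach mood subjunctive -e → nonkipchake.
Attach evidentiality inferred -av → nonkipchakeav.
Attach aspect habitual -ch → nonkipchakeavch.
Apply epenthesis: nonkipchakeavch → nonkipichakeavich.
Nasal assimilation: no change.

nonkipichakeavich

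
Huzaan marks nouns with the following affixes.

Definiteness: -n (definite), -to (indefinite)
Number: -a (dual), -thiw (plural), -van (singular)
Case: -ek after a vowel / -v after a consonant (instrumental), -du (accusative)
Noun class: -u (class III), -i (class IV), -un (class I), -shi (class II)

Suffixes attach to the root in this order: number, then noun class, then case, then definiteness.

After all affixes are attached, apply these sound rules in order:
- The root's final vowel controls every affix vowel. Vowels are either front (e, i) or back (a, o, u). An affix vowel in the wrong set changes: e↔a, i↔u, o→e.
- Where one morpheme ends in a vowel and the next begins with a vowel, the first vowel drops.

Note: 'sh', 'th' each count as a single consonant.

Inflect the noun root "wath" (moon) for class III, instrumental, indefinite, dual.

Attach number dual -a → watha.
Attach noun class class III -u → wathau.
Attach case instrumental -ek (after vowel 'u') → wathauek.
Attach definiteness indefinite -to → wathauekto.
Apply vowel harmony: wathauekto → wathauakto.
Apply vowel deletion: wathauakto → wathakto.

wathakto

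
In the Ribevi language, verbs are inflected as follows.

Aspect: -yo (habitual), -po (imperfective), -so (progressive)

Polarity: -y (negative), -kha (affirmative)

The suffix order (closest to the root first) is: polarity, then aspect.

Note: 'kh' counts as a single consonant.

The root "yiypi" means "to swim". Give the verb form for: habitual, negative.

yiypiyyo

Attach polarity negative -y → yiypiy.
Attach aspect habitual -yo → yiypiyyo.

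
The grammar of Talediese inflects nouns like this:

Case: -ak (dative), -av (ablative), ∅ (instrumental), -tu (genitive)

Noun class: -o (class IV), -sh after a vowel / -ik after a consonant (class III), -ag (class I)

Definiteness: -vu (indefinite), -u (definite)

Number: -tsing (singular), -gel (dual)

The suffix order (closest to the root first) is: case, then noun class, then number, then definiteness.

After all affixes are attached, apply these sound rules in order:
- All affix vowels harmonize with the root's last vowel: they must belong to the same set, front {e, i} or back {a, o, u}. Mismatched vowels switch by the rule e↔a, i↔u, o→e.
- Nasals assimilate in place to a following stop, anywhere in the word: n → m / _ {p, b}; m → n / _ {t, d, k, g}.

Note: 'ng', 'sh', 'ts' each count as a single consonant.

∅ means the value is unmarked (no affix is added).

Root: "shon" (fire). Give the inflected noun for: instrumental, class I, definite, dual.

case = instrumental: zero marking, form stays shon.
Attach noun class class I -ag → shonag.
Attach number dual -gel → shonaggel.
Attach definiteness definite -u → shonaggelu.
Apply vowel harmony: shonaggelu → shonaggalu.
Nasal assimilation: no change.

shonaggalu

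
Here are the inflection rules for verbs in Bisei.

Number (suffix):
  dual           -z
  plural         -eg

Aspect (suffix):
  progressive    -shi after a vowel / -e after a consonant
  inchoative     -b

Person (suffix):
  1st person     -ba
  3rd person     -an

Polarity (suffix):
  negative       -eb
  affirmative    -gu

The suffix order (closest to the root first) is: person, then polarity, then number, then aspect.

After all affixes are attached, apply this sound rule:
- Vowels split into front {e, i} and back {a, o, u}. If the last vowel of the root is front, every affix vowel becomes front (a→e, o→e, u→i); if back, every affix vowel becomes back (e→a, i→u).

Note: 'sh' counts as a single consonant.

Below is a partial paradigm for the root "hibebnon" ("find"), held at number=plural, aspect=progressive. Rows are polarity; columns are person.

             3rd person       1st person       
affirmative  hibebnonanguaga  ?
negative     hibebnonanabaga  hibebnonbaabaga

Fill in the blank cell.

Attach person 1st person -ba → hibebnonba.
Attach polarity affirmative -gu → hibebnonbagu.
Attach number plural -eg → hibebnonbagueg.
Attach aspect progressive -e (after consonant 'g') → hibebnonbaguege.
Apply vowel harmony: hibebnonbaguege → hibebnonbaguaga.

hibebnonbaguaga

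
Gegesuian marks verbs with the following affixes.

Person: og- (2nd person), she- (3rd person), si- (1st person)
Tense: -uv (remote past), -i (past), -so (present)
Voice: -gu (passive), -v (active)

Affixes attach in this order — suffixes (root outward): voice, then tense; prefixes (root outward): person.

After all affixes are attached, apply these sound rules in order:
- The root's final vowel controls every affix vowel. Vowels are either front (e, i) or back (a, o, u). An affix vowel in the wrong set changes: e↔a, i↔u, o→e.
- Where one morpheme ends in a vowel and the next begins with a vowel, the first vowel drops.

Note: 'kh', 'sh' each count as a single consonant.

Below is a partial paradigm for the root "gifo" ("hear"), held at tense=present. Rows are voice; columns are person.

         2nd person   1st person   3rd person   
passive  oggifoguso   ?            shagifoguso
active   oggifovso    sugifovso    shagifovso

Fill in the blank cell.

Attach voice passive -gu → gifogu.
Attach person 1st person si- → sigifogu.
Attach tense present -so → sigifoguso.
Apply vowel harmony: sigifoguso → sugifoguso.
Vowel deletion: no change.

sugifoguso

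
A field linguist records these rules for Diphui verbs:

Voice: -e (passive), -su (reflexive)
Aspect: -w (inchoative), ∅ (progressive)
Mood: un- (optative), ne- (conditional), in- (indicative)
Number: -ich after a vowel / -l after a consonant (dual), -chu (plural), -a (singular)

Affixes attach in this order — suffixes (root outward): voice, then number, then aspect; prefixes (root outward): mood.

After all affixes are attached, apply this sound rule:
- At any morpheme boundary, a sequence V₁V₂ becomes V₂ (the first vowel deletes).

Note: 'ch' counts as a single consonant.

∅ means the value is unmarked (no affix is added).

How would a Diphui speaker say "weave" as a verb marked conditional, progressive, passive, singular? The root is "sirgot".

Attach voice passive -e → sirgote.
Attach mood conditional ne- → nesirgote.
Attach number singular -a → nesirgotea.
aspect = progressive: zero marking, form stays nesirgotea.
Apply vowel deletion: nesirgotea → nesirgota.

nesirgota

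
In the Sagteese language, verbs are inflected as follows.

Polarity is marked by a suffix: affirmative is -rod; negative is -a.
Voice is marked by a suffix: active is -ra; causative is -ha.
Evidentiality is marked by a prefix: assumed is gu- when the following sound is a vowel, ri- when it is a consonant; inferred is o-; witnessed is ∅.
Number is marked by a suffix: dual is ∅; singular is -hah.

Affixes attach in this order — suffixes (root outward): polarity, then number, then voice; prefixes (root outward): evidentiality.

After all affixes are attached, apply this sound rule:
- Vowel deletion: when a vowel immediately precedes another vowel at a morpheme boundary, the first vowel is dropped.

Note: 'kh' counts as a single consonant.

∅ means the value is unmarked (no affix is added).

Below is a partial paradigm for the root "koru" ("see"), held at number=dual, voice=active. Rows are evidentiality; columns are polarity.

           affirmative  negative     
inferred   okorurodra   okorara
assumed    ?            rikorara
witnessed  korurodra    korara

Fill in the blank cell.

Attach polarity affirmative -rod → korurod.
Attach evidentiality assumed ri- (before consonant 'k') → rikorurod.
number = dual: zero marking, form stays rikorurod.
Attach voice active -ra → rikorurodra.
Vowel deletion: no change.

rikorurodra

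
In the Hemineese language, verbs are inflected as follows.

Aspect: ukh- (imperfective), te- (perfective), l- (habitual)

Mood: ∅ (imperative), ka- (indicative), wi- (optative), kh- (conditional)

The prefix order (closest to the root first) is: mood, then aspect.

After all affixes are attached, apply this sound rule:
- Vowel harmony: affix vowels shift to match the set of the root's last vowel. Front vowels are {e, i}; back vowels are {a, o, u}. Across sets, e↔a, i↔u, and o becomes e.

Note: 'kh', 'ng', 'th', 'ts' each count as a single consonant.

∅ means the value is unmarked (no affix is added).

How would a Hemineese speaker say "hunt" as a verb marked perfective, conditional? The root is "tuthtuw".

takhtuthtuw

Attach mood conditional kh- → khtuthtuw.
Attach aspect perfective te- → tekhtuthtuw.
Apply vowel harmony: tekhtuthtuw → takhtuthtuw.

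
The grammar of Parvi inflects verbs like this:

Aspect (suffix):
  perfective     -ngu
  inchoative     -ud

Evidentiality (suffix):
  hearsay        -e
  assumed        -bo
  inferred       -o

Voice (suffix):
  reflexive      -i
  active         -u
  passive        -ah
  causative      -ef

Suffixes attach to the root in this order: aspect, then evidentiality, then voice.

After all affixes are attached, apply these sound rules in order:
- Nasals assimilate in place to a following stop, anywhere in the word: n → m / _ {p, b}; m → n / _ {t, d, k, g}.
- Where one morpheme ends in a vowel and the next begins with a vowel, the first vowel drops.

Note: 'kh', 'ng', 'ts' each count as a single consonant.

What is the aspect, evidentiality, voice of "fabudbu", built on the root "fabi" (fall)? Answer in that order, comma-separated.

inchoative, assumed, active

Segment: fabi-ud-bo-u.
aspect: -ud → inchoative.
evidentiality: -bo → assumed.
voice: -u → active.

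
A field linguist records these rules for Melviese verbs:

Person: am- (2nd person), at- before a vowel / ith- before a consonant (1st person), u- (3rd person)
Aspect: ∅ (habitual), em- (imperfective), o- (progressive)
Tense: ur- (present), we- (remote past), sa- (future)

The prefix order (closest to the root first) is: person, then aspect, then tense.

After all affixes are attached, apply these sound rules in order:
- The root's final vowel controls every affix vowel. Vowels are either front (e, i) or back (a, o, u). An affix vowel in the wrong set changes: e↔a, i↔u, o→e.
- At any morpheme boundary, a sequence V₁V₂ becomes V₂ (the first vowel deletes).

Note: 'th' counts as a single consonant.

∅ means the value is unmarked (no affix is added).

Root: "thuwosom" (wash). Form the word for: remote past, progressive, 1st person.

wuththuwosom

Attach person 1st person ith- (before consonant 'th') → iththuwosom.
Attach aspect progressive o- → oiththuwosom.
Attach tense remote past we- → weoiththuwosom.
Apply vowel harmony: weoiththuwosom → waouththuwosom.
Apply vowel deletion: waouththuwosom → wuththuwosom.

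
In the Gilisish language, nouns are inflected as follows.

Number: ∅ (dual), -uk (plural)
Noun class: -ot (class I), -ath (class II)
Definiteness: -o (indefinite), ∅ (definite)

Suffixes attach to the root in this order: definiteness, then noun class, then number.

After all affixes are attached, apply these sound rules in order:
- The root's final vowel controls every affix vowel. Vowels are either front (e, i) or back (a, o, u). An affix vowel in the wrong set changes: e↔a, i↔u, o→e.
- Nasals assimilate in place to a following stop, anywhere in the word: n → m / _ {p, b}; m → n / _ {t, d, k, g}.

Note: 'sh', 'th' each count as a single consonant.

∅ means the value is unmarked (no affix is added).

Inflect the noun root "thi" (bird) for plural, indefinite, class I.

Attach definiteness indefinite -o → thio.
Attach noun class class I -ot → thioot.
Attach number plural -uk → thiootuk.
Apply vowel harmony: thiootuk → thieetik.
Nasal assimilation: no change.

thieetik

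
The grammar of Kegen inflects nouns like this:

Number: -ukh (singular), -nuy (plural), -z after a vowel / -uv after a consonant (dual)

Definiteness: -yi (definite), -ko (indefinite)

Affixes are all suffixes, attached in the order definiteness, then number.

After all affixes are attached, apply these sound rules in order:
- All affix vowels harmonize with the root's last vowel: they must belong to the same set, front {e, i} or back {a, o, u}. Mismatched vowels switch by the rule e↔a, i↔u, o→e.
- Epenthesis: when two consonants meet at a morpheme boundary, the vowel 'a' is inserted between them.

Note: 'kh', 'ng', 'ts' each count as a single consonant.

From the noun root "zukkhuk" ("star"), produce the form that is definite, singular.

zukkhukayuukh

Attach definiteness definite -yi → zukkhukyi.
Attach number singular -ukh → zukkhukyiukh.
Apply vowel harmony: zukkhukyiukh → zukkhukyuukh.
Apply epenthesis: zukkhukyuukh → zukkhukayuukh.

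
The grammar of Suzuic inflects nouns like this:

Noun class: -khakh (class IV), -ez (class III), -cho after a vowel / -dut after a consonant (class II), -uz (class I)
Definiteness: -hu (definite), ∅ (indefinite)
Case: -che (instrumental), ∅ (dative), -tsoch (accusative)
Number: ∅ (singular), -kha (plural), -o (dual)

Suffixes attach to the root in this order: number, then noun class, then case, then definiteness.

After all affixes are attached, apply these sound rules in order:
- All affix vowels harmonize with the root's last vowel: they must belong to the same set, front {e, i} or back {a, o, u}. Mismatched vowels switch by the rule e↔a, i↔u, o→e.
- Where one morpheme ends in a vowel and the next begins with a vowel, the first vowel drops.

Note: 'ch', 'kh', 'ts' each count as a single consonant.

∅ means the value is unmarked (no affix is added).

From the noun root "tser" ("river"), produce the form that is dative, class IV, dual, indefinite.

Attach number dual -o → tsero.
Attach noun class class IV -khakh → tserokhakh.
case = dative: zero marking, form stays tserokhakh.
definiteness = indefinite: zero marking, form stays tserokhakh.
Apply vowel harmony: tserokhakh → tserekhekh.
Vowel deletion: no change.

tserekhekh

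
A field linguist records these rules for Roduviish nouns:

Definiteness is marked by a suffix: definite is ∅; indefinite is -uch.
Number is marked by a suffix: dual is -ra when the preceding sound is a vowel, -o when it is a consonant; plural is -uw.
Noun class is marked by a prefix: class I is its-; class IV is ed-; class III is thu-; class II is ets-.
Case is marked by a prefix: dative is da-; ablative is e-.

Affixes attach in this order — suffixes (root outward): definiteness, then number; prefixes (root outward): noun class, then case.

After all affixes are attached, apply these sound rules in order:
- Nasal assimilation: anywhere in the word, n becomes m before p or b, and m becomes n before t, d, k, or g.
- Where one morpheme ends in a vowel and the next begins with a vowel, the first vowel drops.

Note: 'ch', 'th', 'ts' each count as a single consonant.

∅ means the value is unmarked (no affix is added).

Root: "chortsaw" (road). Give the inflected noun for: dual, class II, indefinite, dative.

Attach definiteness indefinite -uch → chortsawuch.
Attach number dual -o (after consonant 'ch') → chortsawucho.
Attach noun class class II ets- → etschortsawucho.
Attach case dative da- → daetschortsawucho.
Nasal assimilation: no change.
Apply vowel deletion: daetschortsawucho → detschortsawucho.

detschortsawucho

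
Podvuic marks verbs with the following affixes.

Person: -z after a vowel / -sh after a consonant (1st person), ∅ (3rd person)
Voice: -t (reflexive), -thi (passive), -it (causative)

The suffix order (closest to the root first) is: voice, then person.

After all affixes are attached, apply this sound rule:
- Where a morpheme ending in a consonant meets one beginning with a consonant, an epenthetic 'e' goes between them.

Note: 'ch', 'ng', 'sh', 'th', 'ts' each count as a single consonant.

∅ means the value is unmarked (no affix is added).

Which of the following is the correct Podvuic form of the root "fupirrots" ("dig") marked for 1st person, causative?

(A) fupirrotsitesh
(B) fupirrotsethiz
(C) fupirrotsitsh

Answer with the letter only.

Attach voice causative -it → fupirrotsit.
Attach person 1st person -sh (after consonant 't') → fupirrotsitsh.
Apply epenthesis: fupirrotsitsh → fupirrotsitesh.
So the correct form is fupirrotsitesh, option (A).
(B) fupirrotsethiz is wrong: it uses passive instead of causative for voice.
(C) fupirrotsitsh is wrong: it fails to apply the sound rule(s).

A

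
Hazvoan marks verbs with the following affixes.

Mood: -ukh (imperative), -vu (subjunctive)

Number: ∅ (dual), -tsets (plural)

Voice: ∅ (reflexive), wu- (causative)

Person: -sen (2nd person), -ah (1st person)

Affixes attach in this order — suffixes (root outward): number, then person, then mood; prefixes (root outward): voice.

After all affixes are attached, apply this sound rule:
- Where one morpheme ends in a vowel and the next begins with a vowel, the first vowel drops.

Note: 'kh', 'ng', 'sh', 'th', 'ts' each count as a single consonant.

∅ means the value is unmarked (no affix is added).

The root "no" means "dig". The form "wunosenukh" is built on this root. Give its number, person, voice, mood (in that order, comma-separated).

Segment: wu-no-sen-ukh.
number: ∅ → dual.
person: -sen → 2nd person.
voice: wu- → causative.
mood: -ukh → imperative.

dual, 2nd person, causative, imperative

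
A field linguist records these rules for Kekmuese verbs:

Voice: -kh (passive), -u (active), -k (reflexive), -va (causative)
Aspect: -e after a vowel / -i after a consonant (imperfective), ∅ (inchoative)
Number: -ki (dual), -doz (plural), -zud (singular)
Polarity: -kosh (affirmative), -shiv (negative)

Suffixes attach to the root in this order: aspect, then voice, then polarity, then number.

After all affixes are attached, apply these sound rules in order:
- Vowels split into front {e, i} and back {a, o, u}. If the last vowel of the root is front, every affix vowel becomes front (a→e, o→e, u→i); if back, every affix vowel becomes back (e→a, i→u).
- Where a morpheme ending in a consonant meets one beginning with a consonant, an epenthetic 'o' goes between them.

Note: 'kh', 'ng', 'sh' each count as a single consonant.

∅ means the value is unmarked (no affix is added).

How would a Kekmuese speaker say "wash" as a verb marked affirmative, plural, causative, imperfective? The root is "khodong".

khodonguvakoshodoz

Attach aspect imperfective -i (after consonant 'ng') → khodongi.
Attach voice causative -va → khodongiva.
Attach polarity affirmative -kosh → khodongivakosh.
Attach number plural -doz → khodongivakoshdoz.
Apply vowel harmony: khodongivakoshdoz → khodonguvakoshdoz.
Apply epenthesis: khodonguvakoshdoz → khodonguvakoshodoz.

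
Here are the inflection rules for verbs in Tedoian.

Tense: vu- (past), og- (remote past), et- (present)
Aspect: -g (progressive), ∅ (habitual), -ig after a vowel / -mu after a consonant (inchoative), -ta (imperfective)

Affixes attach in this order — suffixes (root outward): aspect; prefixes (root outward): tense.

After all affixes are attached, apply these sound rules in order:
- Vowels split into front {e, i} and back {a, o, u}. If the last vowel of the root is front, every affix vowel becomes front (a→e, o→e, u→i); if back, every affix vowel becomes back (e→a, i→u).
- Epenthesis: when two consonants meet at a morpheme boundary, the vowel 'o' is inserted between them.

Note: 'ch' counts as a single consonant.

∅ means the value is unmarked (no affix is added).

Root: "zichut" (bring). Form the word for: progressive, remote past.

Attach tense remote past og- → ogzichut.
Attach aspect progressive -g → ogzichutg.
Vowel harmony: no change.
Apply epenthesis: ogzichutg → ogozichutog.

ogozichutog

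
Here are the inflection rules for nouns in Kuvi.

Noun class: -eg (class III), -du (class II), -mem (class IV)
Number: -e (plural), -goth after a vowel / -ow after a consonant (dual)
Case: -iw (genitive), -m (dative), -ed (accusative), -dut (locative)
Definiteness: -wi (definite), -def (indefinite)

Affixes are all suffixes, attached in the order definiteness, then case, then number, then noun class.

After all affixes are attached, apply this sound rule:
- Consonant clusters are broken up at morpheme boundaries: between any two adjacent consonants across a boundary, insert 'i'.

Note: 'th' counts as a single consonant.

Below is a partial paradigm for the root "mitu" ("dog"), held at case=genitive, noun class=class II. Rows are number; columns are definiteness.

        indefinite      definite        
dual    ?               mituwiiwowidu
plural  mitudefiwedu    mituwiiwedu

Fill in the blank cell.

mitudefiwowidu

Attach definiteness indefinite -def → mitudef.
Attach case genitive -iw → mitudefiw.
Attach number dual -ow (after consonant 'w') → mitudefiwow.
Attach noun class class II -du → mitudefiwowdu.
Apply epenthesis: mitudefiwowdu → mitudefiwowidu.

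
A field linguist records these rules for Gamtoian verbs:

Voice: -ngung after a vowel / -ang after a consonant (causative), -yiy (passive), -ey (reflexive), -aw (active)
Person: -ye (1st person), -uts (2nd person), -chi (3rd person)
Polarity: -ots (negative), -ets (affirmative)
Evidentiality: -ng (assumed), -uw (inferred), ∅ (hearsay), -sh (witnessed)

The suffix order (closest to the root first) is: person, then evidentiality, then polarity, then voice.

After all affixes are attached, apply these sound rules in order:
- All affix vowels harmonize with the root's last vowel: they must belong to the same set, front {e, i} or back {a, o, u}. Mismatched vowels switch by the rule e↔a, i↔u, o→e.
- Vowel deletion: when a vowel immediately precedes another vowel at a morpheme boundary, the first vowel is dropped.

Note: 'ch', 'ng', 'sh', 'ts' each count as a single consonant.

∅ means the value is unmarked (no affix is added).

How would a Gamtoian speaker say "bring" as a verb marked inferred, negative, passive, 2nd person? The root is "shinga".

shingutsuwotsyuy

Attach person 2nd person -uts → shingauts.
Attach evidentiality inferred -uw → shingautsuw.
Attach polarity negative -ots → shingautsuwots.
Attach voice passive -yiy → shingautsuwotsyiy.
Apply vowel harmony: shingautsuwotsyiy → shingautsuwotsyuy.
Apply vowel deletion: shingautsuwotsyuy → shingutsuwotsyuy.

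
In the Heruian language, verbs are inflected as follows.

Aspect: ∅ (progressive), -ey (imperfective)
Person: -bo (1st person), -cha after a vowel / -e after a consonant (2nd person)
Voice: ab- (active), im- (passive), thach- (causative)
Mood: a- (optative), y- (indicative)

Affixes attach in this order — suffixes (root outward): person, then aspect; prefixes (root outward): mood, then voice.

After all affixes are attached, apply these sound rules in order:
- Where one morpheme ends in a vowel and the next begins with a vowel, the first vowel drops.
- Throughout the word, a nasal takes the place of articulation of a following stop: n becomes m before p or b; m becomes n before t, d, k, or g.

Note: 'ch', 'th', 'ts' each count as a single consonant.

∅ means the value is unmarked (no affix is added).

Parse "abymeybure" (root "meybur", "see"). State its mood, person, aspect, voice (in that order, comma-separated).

indicative, 2nd person, progressive, active

Segment: ab-y-meybur-e.
mood: y- → indicative.
person: -cha/e → 2nd person.
aspect: ∅ → progressive.
voice: ab- → active.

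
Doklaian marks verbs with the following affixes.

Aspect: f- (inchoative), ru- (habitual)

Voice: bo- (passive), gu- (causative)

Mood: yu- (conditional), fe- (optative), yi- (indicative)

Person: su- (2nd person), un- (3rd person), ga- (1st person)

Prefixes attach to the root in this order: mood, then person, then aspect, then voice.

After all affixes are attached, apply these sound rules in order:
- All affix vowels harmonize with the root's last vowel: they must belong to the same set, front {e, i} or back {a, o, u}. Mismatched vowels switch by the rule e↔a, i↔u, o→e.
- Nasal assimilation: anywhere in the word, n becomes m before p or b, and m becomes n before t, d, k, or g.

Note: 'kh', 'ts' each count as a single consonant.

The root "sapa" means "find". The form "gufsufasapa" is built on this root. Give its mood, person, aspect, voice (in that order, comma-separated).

optative, 2nd person, inchoative, causative

Segment: gu-f-su-fe-sapa.
mood: fe- → optative.
person: su- → 2nd person.
aspect: f- → inchoative.
voice: gu- → causative.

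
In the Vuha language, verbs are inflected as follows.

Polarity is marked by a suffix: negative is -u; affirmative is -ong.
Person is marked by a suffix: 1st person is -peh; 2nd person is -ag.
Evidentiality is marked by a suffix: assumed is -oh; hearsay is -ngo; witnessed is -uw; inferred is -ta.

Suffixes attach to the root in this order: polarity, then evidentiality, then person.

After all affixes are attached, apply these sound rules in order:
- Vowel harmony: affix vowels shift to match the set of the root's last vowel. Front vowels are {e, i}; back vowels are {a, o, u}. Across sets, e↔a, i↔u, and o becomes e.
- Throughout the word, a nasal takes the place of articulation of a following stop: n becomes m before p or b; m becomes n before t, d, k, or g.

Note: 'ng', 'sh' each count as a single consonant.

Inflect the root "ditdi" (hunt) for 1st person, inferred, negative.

ditdiitepeh

Attach polarity negative -u → ditdiu.
Attach evidentiality inferred -ta → ditdiuta.
Attach person 1st person -peh → ditdiutapeh.
Apply vowel harmony: ditdiutapeh → ditdiitepeh.
Nasal assimilation: no change.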